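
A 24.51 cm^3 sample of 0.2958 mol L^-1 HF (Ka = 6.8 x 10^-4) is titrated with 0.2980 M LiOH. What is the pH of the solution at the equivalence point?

n(HF) = 0.2958 x 0.02451 = 0.007250 mol; V(LiOH) at equivalence = 0.007250/0.2980 = 0.02433 L.
At equivalence all the acid is converted to F-; total volume = 0.02451 + 0.02433 = 0.04884 L, so [F-] = 0.007250/0.04884 = 0.1484 M.
Kb = Kw/Ka = 1.0e-14 / 6.8 x 10^-4 = 1.47e-11.
[OH^-] = sqrt(Kb x [F-]) = sqrt(1.47e-11 x 0.1484) = 1.48e-6 M.
pOH = 5.83, so pH = 14.00 - 5.83 = 8.17.

8.17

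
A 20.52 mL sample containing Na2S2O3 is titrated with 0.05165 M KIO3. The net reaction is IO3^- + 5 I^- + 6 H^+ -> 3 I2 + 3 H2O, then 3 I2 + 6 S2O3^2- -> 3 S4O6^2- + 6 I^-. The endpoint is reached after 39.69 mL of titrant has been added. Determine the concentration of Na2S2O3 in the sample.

0.599 M

n(KIO3) = 0.05165 x 0.03969 = 0.002050 mol.
From the balanced equation, 1 mol KIO3 reacts with 6 mol Na2S2O3, so n(Na2S2O3) = 0.002050 x 6/1 = 0.01230 mol.
[Na2S2O3] = 0.01230 / 0.02052 L = 0.599 M.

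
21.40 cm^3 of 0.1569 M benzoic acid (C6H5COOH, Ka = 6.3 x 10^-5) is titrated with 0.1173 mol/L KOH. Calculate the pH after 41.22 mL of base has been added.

12.37

n(acid) = 0.1569 x 0.02140 = 0.003358 mol; n(KOH) added = 0.1173 x 0.04122 = 0.004835 mol.
Base is in excess by 0.004835 - 0.003358 = 0.001477 mol in a total volume of 0.06262 L.
[OH^-] = 0.001477/0.06262 = 0.02359 M, so pOH = 1.63 and pH = 14.00 - 1.63 = 12.37.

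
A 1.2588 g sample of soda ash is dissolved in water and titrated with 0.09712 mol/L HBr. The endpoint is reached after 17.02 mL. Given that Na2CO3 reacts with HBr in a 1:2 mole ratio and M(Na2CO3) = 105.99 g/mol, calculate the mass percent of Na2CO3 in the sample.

6.96%

n(HBr) = 0.09712 x 0.01702 = 0.001653 mol.
n(Na2CO3) = 0.001653 / 2 = 0.0008265 mol.
mass of Na2CO3 = 0.0008265 x 105.99 = 0.08760 g.
% purity = 0.08760 / 1.2588 x 100 = 6.96%.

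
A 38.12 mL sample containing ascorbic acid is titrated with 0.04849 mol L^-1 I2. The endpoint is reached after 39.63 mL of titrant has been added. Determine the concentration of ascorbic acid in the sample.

n(I2) = 0.04849 x 0.03963 = 0.001922 mol.
From the balanced equation, 1 mol I2 reacts with 1 mol ascorbic acid, so n(ascorbic acid) = 0.001922 x 1/1 = 0.001922 mol.
[ascorbic acid] = 0.001922 / 0.03812 L = 0.0504 M.

0.0504 M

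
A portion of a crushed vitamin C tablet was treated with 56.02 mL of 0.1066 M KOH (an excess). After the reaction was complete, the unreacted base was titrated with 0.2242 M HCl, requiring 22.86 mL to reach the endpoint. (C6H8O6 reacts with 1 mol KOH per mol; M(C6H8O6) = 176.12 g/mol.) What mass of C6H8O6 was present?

Total n(KOH) added = 0.1066 x 0.05602 = 0.005972 mol.
n(HCl) used = 0.2242 x 0.02286 = 0.005125 mol, which equals the excess n(KOH).
So n(KOH) consumed by the sample = 0.005972 - 0.005125 = 0.0008465 mol.
n(C6H8O6) = 0.0008465 / 1 = 0.0008465 mol.
mass = 0.0008465 mol x 176.12 g/mol = 0.149 g.

0.149 g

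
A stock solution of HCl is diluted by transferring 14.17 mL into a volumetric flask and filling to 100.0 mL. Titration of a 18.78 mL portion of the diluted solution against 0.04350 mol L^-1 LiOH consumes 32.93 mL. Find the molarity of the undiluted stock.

0.538 M

n(LiOH) = 0.04350 x 0.03293 = 0.001432 mol.
n(HCl) in the aliquot = 0.001432 mol.
[diluted HCl] = 0.001432 / 0.01878 = 0.07628 M.
Dilution factor = 100.0/14.17 = 7.057, so [stock] = 0.07628 x 7.057 = 0.538 M.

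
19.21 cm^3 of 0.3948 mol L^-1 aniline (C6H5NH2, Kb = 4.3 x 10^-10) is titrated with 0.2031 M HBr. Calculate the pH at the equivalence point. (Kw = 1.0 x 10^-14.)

n(C6H5NH2) = 0.3948 x 0.01921 = 0.007584 mol; V(HBr) at equivalence = 0.007584/0.2031 = 0.03734 L.
At equivalence the base is fully converted to C6H5NH3+; total volume = 0.05655 L, so [C6H5NH3+] = 0.007584/0.05655 = 0.1341 M.
Ka(C6H5NH3+) = Kw/Kb = 1.0e-14 / 4.3 x 10^-10 = 2.33e-5.
[H^+] = sqrt(Ka x [C6H5NH3+]) = sqrt(2.33e-5 x 0.1341) = 0.00177 M.
pH = -log(0.00177) = 2.75.

2.75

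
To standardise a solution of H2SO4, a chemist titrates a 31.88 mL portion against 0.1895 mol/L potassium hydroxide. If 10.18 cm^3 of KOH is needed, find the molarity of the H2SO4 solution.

n(KOH) delivered = 0.1895 x 0.01018 = 0.001929 mol.
The reaction is 1 H2SO4 + 2 KOH, so n(H2SO4) = 0.001929 x 1/2 = 0.0009646 mol.
[H2SO4] = 0.0009646 mol / 0.03188 L = 0.0303 M.

0.0303 M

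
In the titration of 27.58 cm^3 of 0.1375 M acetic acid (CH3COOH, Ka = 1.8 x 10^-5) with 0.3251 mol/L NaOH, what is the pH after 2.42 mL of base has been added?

4.16

Initial n(CH3COOH) = 0.1375 x 0.02758 = 0.003792 mol.
n(NaOH) added = 0.3251 x 0.002420 = 0.0007867 mol, converting that many moles of CH3COOH to CH3COO-.
Remaining n(CH3COOH) = 0.003006 mol; n(CH3COO-) = 0.0007867 mol.
By Henderson-Hasselbalch, pH = pKa + log([A^-]/[HA]) = 4.74 + log(0.0007867/0.003006) = 4.74 + (-0.58) = 4.16.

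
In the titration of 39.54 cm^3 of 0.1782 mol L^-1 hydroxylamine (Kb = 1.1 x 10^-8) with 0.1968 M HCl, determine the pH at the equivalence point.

n(NH2OH) = 0.1782 x 0.03954 = 0.007046 mol; V(HCl) at equivalence = 0.007046/0.1968 = 0.03580 L.
At equivalence the base is fully converted to NH3OH+; total volume = 0.07534 L, so [NH3OH+] = 0.007046/0.07534 = 0.09352 M.
Ka(NH3OH+) = Kw/Kb = 1.0e-14 / 1.1 x 10^-8 = 9.09e-7.
[H^+] = sqrt(Ka x [NH3OH+]) = sqrt(9.09e-7 x 0.09352) = 0.000292 M.
pH = -log(0.000292) = 3.54.

3.54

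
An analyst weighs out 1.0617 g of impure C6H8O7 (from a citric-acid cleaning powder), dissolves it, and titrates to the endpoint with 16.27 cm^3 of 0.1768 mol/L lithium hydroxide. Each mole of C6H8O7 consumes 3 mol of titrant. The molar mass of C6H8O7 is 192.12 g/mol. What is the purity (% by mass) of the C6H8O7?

17.4%

n(LiOH) = 0.1768 x 0.01627 = 0.002877 mol.
n(C6H8O7) = 0.002877 / 3 = 0.0009588 mol.
mass of C6H8O7 = 0.0009588 x 192.12 = 0.1842 g.
% purity = 0.1842 / 1.0617 x 100 = 17.4%.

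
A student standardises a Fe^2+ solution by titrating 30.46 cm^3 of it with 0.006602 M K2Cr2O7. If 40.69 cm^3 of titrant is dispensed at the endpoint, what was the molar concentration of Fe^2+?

0.0529 M

n(K2Cr2O7) = 0.006602 x 0.04069 = 0.0002686 mol.
From the balanced equation, 1 mol K2Cr2O7 reacts with 6 mol Fe^2+, so n(Fe^2+) = 0.0002686 x 6/1 = 0.001612 mol.
[Fe^2+] = 0.001612 / 0.03046 L = 0.0529 M.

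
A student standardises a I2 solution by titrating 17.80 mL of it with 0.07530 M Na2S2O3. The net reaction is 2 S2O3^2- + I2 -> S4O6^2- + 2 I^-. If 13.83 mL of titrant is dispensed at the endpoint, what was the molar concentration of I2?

n(Na2S2O3) = 0.07530 x 0.01383 = 0.001041 mol.
From the balanced equation, 2 mol Na2S2O3 reacts with 1 mol I2, so n(I2) = 0.001041 x 1/2 = 0.0005207 mol.
[I2] = 0.0005207 / 0.01780 L = 0.0293 M.

0.0293 M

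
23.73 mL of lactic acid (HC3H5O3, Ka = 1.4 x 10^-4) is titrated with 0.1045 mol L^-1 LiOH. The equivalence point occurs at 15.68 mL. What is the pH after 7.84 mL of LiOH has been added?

7.84 mL is exactly half the equivalence volume (15.68/2), i.e. the half-equivalence point.
There, n(HA) = n(A^-), so pH = pKa = -log(1.4 x 10^-4) = 3.85.

3.85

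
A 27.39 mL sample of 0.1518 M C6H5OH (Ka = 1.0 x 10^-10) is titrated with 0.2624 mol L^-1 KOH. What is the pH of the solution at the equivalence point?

n(C6H5OH) = 0.1518 x 0.02739 = 0.004158 mol; V(KOH) at equivalence = 0.004158/0.2624 = 0.01585 L.
At equivalence all the acid is converted to C6H5O-; total volume = 0.02739 + 0.01585 = 0.04324 L, so [C6H5O-] = 0.004158/0.04324 = 0.09617 M.
Kb = Kw/Ka = 1.0e-14 / 1.0 x 10^-10 = 0.000100.
[OH^-] = sqrt(Kb x [C6H5O-]) = sqrt(0.000100 x 0.09617) = 0.00310 M.
pOH = 2.51, so pH = 14.00 - 2.51 = 11.49.

11.49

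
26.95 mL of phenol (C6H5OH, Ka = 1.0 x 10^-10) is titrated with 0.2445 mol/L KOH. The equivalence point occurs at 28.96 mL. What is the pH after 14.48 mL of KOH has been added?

14.48 mL is exactly half the equivalence volume (28.96/2), i.e. the half-equivalence point.
There, n(HA) = n(A^-), so pH = pKa = -log(1.0 x 10^-10) = 10.00.

10.00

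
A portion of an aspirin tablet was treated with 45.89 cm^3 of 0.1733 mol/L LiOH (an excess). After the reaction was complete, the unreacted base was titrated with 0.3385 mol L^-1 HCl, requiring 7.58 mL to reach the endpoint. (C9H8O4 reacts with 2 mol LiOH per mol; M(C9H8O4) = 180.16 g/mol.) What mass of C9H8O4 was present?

Total n(LiOH) added = 0.1733 x 0.04589 = 0.007953 mol.
n(HCl) used = 0.3385 x 0.007580 = 0.002566 mol, which equals the excess n(LiOH).
So n(LiOH) consumed by the sample = 0.007953 - 0.002566 = 0.005387 mol.
n(C9H8O4) = 0.005387 / 2 = 0.002693 mol.
mass = 0.002693 mol x 180.16 g/mol = 0.485 g.

0.485 g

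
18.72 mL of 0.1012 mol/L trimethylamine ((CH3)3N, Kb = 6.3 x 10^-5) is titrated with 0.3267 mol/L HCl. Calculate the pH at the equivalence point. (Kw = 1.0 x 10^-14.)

5.46

n((CH3)3N) = 0.1012 x 0.01872 = 0.001894 mol; V(HCl) at equivalence = 0.001894/0.3267 = 0.005799 L.
At equivalence the base is fully converted to (CH3)3NH+; total volume = 0.02452 L, so [(CH3)3NH+] = 0.001894/0.02452 = 0.07727 M.
Ka((CH3)3NH+) = Kw/Kb = 1.0e-14 / 6.3 x 10^-5 = 1.59e-10.
[H^+] = sqrt(Ka x [(CH3)3NH+]) = sqrt(1.59e-10 x 0.07727) = 3.50e-6 M.
pH = -log(3.50e-6) = 5.46.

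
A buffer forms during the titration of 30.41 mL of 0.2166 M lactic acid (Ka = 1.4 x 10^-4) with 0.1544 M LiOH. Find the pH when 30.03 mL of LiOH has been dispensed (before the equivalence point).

4.23

Initial n(HC3H5O3) = 0.2166 x 0.03041 = 0.006587 mol.
n(LiOH) added = 0.1544 x 0.03003 = 0.004637 mol, converting that many moles of HC3H5O3 to C3H5O3-.
Remaining n(HC3H5O3) = 0.001950 mol; n(C3H5O3-) = 0.004637 mol.
By Henderson-Hasselbalch, pH = pKa + log([A^-]/[HA]) = 3.85 + log(0.004637/0.001950) = 3.85 + (+0.38) = 4.23.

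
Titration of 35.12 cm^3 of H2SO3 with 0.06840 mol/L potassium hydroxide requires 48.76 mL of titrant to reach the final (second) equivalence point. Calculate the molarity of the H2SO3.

0.0475 M

n(KOH) = 0.06840 x 0.04876 = 0.003335 mol.
At the final (second) equivalence point, 2 mol OH^- react per mol H2SO3, so n(H2SO3) = 0.003335 / 2 = 0.001668 mol.
[H2SO3] = 0.001668 / 0.03512 L = 0.0475 M.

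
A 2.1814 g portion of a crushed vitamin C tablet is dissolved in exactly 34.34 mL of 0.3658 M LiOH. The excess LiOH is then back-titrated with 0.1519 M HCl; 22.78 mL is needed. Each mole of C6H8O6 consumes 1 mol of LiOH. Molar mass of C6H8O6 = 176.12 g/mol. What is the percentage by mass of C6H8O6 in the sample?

73.5%

Total n(LiOH) added = 0.3658 x 0.03434 = 0.01256 mol.
n(HCl) used = 0.1519 x 0.02278 = 0.003460 mol, which equals the excess n(LiOH).
So n(LiOH) consumed by the sample = 0.01256 - 0.003460 = 0.009101 mol.
n(C6H8O6) = 0.009101 / 1 = 0.009101 mol.
mass C6H8O6 = 0.009101 x 176.12 = 1.603 g, so %C6H8O6 = 1.603/2.1814 x 100 = 73.5%.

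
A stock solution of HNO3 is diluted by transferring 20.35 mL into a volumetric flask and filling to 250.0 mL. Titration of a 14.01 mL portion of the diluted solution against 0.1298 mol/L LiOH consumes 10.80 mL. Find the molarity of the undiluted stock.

n(LiOH) = 0.1298 x 0.01080 = 0.001402 mol.
n(HNO3) in the aliquot = 0.001402 mol.
[diluted HNO3] = 0.001402 / 0.01401 = 0.1001 M.
Dilution factor = 250.0/20.35 = 12.29, so [stock] = 0.1001 x 12.29 = 1.23 M.

1.23 M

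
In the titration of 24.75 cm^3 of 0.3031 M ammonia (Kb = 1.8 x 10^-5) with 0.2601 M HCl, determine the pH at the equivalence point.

5.05

n(NH3) = 0.3031 x 0.02475 = 0.007502 mol; V(HCl) at equivalence = 0.007502/0.2601 = 0.02884 L.
At equivalence the base is fully converted to NH4+; total volume = 0.05359 L, so [NH4+] = 0.007502/0.05359 = 0.1400 M.
Ka(NH4+) = Kw/Kb = 1.0e-14 / 1.8 x 10^-5 = 5.56e-10.
[H^+] = sqrt(Ka x [NH4+]) = sqrt(5.56e-10 x 0.1400) = 8.82e-6 M.
pH = -log(8.82e-6) = 5.05.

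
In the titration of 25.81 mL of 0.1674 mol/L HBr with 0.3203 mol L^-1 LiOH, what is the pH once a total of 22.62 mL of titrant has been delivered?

12.78

n(acid) = 0.1674 x 0.02581 = 0.004321 mol; n(LiOH) added = 0.3203 x 0.02262 = 0.007245 mol.
Base is in excess by 0.007245 - 0.004321 = 0.002925 mol in a total volume of 0.04843 L.
[OH^-] = 0.002925/0.04843 = 0.06039 M, so pOH = 1.22 and pH = 14.00 - 1.22 = 12.78.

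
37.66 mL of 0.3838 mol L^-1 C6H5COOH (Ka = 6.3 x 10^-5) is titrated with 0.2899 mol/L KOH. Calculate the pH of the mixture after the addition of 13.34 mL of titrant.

3.76

Initial n(C6H5COOH) = 0.3838 x 0.03766 = 0.01445 mol.
n(KOH) added = 0.2899 x 0.01334 = 0.003867 mol, converting that many moles of C6H5COOH to C6H5COO-.
Remaining n(C6H5COOH) = 0.01059 mol; n(C6H5COO-) = 0.003867 mol.
By Henderson-Hasselbalch, pH = pKa + log([A^-]/[HA]) = 4.20 + log(0.003867/0.01059) = 4.20 + (-0.44) = 3.76.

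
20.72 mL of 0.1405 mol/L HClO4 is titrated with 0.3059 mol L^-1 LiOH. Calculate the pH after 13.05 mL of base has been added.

12.51

n(acid) = 0.1405 x 0.02072 = 0.002911 mol; n(LiOH) added = 0.3059 x 0.01305 = 0.003992 mol.
Base is in excess by 0.003992 - 0.002911 = 0.001081 mol in a total volume of 0.03377 L.
[OH^-] = 0.001081/0.03377 = 0.03201 M, so pOH = 1.49 and pH = 14.00 - 1.49 = 12.51.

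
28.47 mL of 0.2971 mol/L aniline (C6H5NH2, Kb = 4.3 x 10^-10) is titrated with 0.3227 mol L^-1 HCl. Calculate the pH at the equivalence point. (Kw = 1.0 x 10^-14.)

n(C6H5NH2) = 0.2971 x 0.02847 = 0.008458 mol; V(HCl) at equivalence = 0.008458/0.3227 = 0.02621 L.
At equivalence the base is fully converted to C6H5NH3+; total volume = 0.05468 L, so [C6H5NH3+] = 0.008458/0.05468 = 0.1547 M.
Ka(C6H5NH3+) = Kw/Kb = 1.0e-14 / 4.3 x 10^-10 = 2.33e-5.
[H^+] = sqrt(Ka x [C6H5NH3+]) = sqrt(2.33e-5 x 0.1547) = 0.00190 M.
pH = -log(0.00190) = 2.72.

2.72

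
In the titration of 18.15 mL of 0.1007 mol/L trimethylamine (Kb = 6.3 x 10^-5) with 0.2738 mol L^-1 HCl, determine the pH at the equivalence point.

5.47

n((CH3)3N) = 0.1007 x 0.01815 = 0.001828 mol; V(HCl) at equivalence = 0.001828/0.2738 = 0.006675 L.
At equivalence the base is fully converted to (CH3)3NH+; total volume = 0.02483 L, so [(CH3)3NH+] = 0.001828/0.02483 = 0.07362 M.
Ka((CH3)3NH+) = Kw/Kb = 1.0e-14 / 6.3 x 10^-5 = 1.59e-10.
[H^+] = sqrt(Ka x [(CH3)3NH+]) = sqrt(1.59e-10 x 0.07362) = 3.42e-6 M.
pH = -log(3.42e-6) = 5.47.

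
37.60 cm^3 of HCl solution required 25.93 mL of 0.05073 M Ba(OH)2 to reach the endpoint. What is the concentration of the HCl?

0.0700 M

n(Ba(OH)2) delivered = 0.05073 x 0.02593 = 0.001315 mol.
The reaction is 2 HCl + 1 Ba(OH)2, so n(HCl) = 0.001315 x 2/1 = 0.002631 mol.
[HCl] = 0.002631 mol / 0.03760 L = 0.0700 M.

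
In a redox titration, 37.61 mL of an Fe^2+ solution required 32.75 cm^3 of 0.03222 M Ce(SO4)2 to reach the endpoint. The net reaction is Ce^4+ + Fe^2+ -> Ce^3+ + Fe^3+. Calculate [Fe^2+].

n(Ce(SO4)2) = 0.03222 x 0.03275 = 0.001055 mol.
From the balanced equation, 1 mol Ce(SO4)2 reacts with 1 mol Fe^2+, so n(Fe^2+) = 0.001055 x 1/1 = 0.001055 mol.
[Fe^2+] = 0.001055 / 0.03761 L = 0.0281 M.

0.0281 M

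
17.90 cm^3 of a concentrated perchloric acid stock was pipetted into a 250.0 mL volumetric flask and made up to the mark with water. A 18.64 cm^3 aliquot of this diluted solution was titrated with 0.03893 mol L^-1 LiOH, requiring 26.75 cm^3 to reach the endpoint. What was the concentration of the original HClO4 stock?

0.780 M

n(LiOH) = 0.03893 x 0.02675 = 0.001041 mol.
n(HClO4) in the aliquot = 0.001041 mol.
[diluted HClO4] = 0.001041 / 0.01864 = 0.05587 M.
Dilution factor = 250.0/17.90 = 13.97, so [stock] = 0.05587 x 13.97 = 0.780 M.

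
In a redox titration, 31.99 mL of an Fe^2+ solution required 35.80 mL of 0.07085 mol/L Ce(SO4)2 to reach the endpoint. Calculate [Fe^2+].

n(Ce(SO4)2) = 0.07085 x 0.03580 = 0.002536 mol.
From the balanced equation, 1 mol Ce(SO4)2 reacts with 1 mol Fe^2+, so n(Fe^2+) = 0.002536 x 1/1 = 0.002536 mol.
[Fe^2+] = 0.002536 / 0.03199 L = 0.0793 M.

0.0793 M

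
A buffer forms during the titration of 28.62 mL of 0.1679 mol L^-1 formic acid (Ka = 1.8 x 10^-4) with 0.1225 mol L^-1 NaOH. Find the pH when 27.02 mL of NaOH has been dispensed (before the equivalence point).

4.09

Initial n(HCOOH) = 0.1679 x 0.02862 = 0.004805 mol.
n(NaOH) added = 0.1225 x 0.02702 = 0.003310 mol, converting that many moles of HCOOH to HCOO-.
Remaining n(HCOOH) = 0.001495 mol; n(HCOO-) = 0.003310 mol.
By Henderson-Hasselbalch, pH = pKa + log([A^-]/[HA]) = 3.74 + log(0.003310/0.001495) = 3.74 + (+0.35) = 4.09.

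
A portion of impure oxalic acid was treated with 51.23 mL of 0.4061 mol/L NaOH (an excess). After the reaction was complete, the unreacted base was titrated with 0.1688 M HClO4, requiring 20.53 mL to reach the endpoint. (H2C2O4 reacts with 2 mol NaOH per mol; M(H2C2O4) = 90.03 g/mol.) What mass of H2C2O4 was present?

0.781 g

Total n(NaOH) added = 0.4061 x 0.05123 = 0.02080 mol.
n(HClO4) used = 0.1688 x 0.02053 = 0.003465 mol, which equals the excess n(NaOH).
So n(NaOH) consumed by the sample = 0.02080 - 0.003465 = 0.01734 mol.
n(H2C2O4) = 0.01734 / 2 = 0.008670 mol.
mass = 0.008670 mol x 90.03 g/mol = 0.781 g.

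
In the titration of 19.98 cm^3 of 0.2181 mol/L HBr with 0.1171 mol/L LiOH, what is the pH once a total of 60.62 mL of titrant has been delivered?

12.53

n(acid) = 0.2181 x 0.01998 = 0.004358 mol; n(LiOH) added = 0.1171 x 0.06062 = 0.007099 mol.
Base is in excess by 0.007099 - 0.004358 = 0.002741 mol in a total volume of 0.08060 L.
[OH^-] = 0.002741/0.08060 = 0.03401 M, so pOH = 1.47 and pH = 14.00 - 1.47 = 12.53.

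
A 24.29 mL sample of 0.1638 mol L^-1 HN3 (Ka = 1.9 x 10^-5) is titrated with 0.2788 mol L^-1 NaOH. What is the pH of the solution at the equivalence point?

8.87

n(HN3) = 0.1638 x 0.02429 = 0.003979 mol; V(NaOH) at equivalence = 0.003979/0.2788 = 0.01427 L.
At equivalence all the acid is converted to N3-; total volume = 0.02429 + 0.01427 = 0.03856 L, so [N3-] = 0.003979/0.03856 = 0.1032 M.
Kb = Kw/Ka = 1.0e-14 / 1.9 x 10^-5 = 5.26e-10.
[OH^-] = sqrt(Kb x [N3-]) = sqrt(5.26e-10 x 0.1032) = 7.37e-6 M.
pOH = 5.13, so pH = 14.00 - 5.13 = 8.87.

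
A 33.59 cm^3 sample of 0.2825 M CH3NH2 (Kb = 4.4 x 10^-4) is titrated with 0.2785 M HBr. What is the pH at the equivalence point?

5.75

n(CH3NH2) = 0.2825 x 0.03359 = 0.009489 mol; V(HBr) at equivalence = 0.009489/0.2785 = 0.03407 L.
At equivalence the base is fully converted to CH3NH3+; total volume = 0.06766 L, so [CH3NH3+] = 0.009489/0.06766 = 0.1402 M.
Ka(CH3NH3+) = Kw/Kb = 1.0e-14 / 4.4 x 10^-4 = 2.27e-11.
[H^+] = sqrt(Ka x [CH3NH3+]) = sqrt(2.27e-11 x 0.1402) = 1.79e-6 M.
pH = -log(1.79e-6) = 5.75.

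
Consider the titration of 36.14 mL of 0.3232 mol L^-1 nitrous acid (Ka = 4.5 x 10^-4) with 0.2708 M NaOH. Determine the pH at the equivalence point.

8.26

n(HNO2) = 0.3232 x 0.03614 = 0.01168 mol; V(NaOH) at equivalence = 0.01168/0.2708 = 0.04313 L.
At equivalence all the acid is converted to NO2-; total volume = 0.03614 + 0.04313 = 0.07927 L, so [NO2-] = 0.01168/0.07927 = 0.1473 M.
Kb = Kw/Ka = 1.0e-14 / 4.5 x 10^-4 = 2.22e-11.
[OH^-] = sqrt(Kb x [NO2-]) = sqrt(2.22e-11 x 0.1473) = 1.81e-6 M.
pOH = 5.74, so pH = 14.00 - 5.74 = 8.26.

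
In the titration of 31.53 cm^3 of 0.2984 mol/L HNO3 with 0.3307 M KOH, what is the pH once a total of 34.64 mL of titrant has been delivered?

12.49

n(acid) = 0.2984 x 0.03153 = 0.009409 mol; n(KOH) added = 0.3307 x 0.03464 = 0.01146 mol.
Base is in excess by 0.01146 - 0.009409 = 0.002047 mol in a total volume of 0.06617 L.
[OH^-] = 0.002047/0.06617 = 0.03093 M, so pOH = 1.51 and pH = 14.00 - 1.51 = 12.49.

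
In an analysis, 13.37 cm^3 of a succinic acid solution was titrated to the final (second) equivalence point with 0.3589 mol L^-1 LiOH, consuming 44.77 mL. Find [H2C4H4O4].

0.601 M

n(LiOH) = 0.3589 x 0.04477 = 0.01607 mol.
At the final (second) equivalence point, 2 mol OH^- react per mol H2C4H4O4, so n(H2C4H4O4) = 0.01607 / 2 = 0.008034 mol.
[H2C4H4O4] = 0.008034 / 0.01337 L = 0.601 M.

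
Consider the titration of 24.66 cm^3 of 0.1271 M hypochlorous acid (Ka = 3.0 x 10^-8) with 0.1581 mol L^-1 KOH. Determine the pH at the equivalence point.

10.19

n(HClO) = 0.1271 x 0.02466 = 0.003134 mol; V(KOH) at equivalence = 0.003134/0.1581 = 0.01982 L.
At equivalence all the acid is converted to ClO-; total volume = 0.02466 + 0.01982 = 0.04448 L, so [ClO-] = 0.003134/0.04448 = 0.07046 M.
Kb = Kw/Ka = 1.0e-14 / 3.0 x 10^-8 = 3.33e-7.
[OH^-] = sqrt(Kb x [ClO-]) = sqrt(3.33e-7 x 0.07046) = 0.000153 M.
pOH = 3.81, so pH = 14.00 - 3.81 = 10.19.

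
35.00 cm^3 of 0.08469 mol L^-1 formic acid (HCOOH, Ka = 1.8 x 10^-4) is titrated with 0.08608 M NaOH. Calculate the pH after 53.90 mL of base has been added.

n(acid) = 0.08469 x 0.03500 = 0.002964 mol; n(NaOH) added = 0.08608 x 0.05390 = 0.004640 mol.
Base is in excess by 0.004640 - 0.002964 = 0.001676 mol in a total volume of 0.08890 L.
[OH^-] = 0.001676/0.08890 = 0.01885 M, so pOH = 1.72 and pH = 14.00 - 1.72 = 12.28.

12.28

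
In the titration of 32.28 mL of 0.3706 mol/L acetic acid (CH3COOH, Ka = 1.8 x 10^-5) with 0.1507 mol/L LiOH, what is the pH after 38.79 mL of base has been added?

Initial n(CH3COOH) = 0.3706 x 0.03228 = 0.01196 mol.
n(LiOH) added = 0.1507 x 0.03879 = 0.005846 mol, converting that many moles of CH3COOH to CH3COO-.
Remaining n(CH3COOH) = 0.006117 mol; n(CH3COO-) = 0.005846 mol.
By Henderson-Hasselbalch, pH = pKa + log([A^-]/[HA]) = 4.74 + log(0.005846/0.006117) = 4.74 + (-0.02) = 4.72.

4.72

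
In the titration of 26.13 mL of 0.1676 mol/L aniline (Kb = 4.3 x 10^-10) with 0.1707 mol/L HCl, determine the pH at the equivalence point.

n(C6H5NH2) = 0.1676 x 0.02613 = 0.004379 mol; V(HCl) at equivalence = 0.004379/0.1707 = 0.02566 L.
At equivalence the base is fully converted to C6H5NH3+; total volume = 0.05179 L, so [C6H5NH3+] = 0.004379/0.05179 = 0.08457 M.
Ka(C6H5NH3+) = Kw/Kb = 1.0e-14 / 4.3 x 10^-10 = 2.33e-5.
[H^+] = sqrt(Ka x [C6H5NH3+]) = sqrt(2.33e-5 x 0.08457) = 0.00140 M.
pH = -log(0.00140) = 2.85.

2.85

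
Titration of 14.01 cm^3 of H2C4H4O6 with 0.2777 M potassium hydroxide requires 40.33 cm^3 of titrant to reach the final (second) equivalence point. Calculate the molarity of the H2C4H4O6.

n(KOH) = 0.2777 x 0.04033 = 0.01120 mol.
At the final (second) equivalence point, 2 mol OH^- react per mol H2C4H4O6, so n(H2C4H4O6) = 0.01120 / 2 = 0.005600 mol.
[H2C4H4O6] = 0.005600 / 0.01401 L = 0.400 M.

0.400 M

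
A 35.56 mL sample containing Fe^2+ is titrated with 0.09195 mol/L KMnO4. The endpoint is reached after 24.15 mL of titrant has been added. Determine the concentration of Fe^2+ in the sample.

n(KMnO4) = 0.09195 x 0.02415 = 0.002221 mol.
From the balanced equation, 1 mol KMnO4 reacts with 5 mol Fe^2+, so n(Fe^2+) = 0.002221 x 5/1 = 0.01110 mol.
[Fe^2+] = 0.01110 / 0.03556 L = 0.312 M.

0.312 M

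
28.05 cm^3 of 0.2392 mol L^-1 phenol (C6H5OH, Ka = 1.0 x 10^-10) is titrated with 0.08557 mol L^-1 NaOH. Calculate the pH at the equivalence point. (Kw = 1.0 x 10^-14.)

n(C6H5OH) = 0.2392 x 0.02805 = 0.006710 mol; V(NaOH) at equivalence = 0.006710/0.08557 = 0.07841 L.
At equivalence all the acid is converted to C6H5O-; total volume = 0.02805 + 0.07841 = 0.1065 L, so [C6H5O-] = 0.006710/0.1065 = 0.06302 M.
Kb = Kw/Ka = 1.0e-14 / 1.0 x 10^-10 = 0.000100.
[OH^-] = sqrt(Kb x [C6H5O-]) = sqrt(0.000100 x 0.06302) = 0.00251 M.
pOH = 2.60, so pH = 14.00 - 2.60 = 11.40.

11.40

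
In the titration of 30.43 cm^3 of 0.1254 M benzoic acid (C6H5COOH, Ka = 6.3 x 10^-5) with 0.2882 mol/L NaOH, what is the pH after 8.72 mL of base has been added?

Initial n(C6H5COOH) = 0.1254 x 0.03043 = 0.003816 mol.
n(NaOH) added = 0.2882 x 0.008720 = 0.002513 mol, converting that many moles of C6H5COOH to C6H5COO-.
Remaining n(C6H5COOH) = 0.001303 mol; n(C6H5COO-) = 0.002513 mol.
By Henderson-Hasselbalch, pH = pKa + log([A^-]/[HA]) = 4.20 + log(0.002513/0.001303) = 4.20 + (+0.29) = 4.49.

4.49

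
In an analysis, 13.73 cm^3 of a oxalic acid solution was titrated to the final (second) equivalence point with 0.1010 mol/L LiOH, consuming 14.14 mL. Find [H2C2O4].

0.0520 M

n(LiOH) = 0.1010 x 0.01414 = 0.001428 mol.
At the final (second) equivalence point, 2 mol OH^- react per mol H2C2O4, so n(H2C2O4) = 0.001428 / 2 = 0.0007141 mol.
[H2C2O4] = 0.0007141 / 0.01373 L = 0.0520 M.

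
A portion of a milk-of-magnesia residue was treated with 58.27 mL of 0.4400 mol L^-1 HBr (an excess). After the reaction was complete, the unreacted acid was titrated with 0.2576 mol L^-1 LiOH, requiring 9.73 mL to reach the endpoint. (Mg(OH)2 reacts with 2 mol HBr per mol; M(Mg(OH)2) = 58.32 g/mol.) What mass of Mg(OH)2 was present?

Total n(HBr) added = 0.4400 x 0.05827 = 0.02564 mol.
n(LiOH) used = 0.2576 x 0.009730 = 0.002506 mol, which equals the excess n(HBr).
So n(HBr) consumed by the sample = 0.02564 - 0.002506 = 0.02313 mol.
n(Mg(OH)2) = 0.02313 / 2 = 0.01157 mol.
mass = 0.01157 mol x 58.32 g/mol = 0.675 g.

0.675 g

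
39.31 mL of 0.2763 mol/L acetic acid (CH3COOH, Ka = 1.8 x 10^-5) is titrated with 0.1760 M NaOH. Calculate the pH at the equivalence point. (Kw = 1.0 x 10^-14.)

n(CH3COOH) = 0.2763 x 0.03931 = 0.01086 mol; V(NaOH) at equivalence = 0.01086/0.1760 = 0.06171 L.
At equivalence all the acid is converted to CH3COO-; total volume = 0.03931 + 0.06171 = 0.1010 L, so [CH3COO-] = 0.01086/0.1010 = 0.1075 M.
Kb = Kw/Ka = 1.0e-14 / 1.8 x 10^-5 = 5.56e-10.
[OH^-] = sqrt(Kb x [CH3COO-]) = sqrt(5.56e-10 x 0.1075) = 7.73e-6 M.
pOH = 5.11, so pH = 14.00 - 5.11 = 8.89.

8.89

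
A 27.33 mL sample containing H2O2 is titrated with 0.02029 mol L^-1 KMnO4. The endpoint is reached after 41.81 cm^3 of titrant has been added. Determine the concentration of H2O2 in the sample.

0.0776 M

n(KMnO4) = 0.02029 x 0.04181 = 0.0008483 mol.
From the balanced equation, 2 mol KMnO4 reacts with 5 mol H2O2, so n(H2O2) = 0.0008483 x 5/2 = 0.002121 mol.
[H2O2] = 0.002121 / 0.02733 L = 0.0776 M.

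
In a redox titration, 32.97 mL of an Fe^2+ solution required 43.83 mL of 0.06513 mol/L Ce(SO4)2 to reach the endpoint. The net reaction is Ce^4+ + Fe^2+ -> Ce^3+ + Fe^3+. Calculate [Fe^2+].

n(Ce(SO4)2) = 0.06513 x 0.04383 = 0.002855 mol.
From the balanced equation, 1 mol Ce(SO4)2 reacts with 1 mol Fe^2+, so n(Fe^2+) = 0.002855 x 1/1 = 0.002855 mol.
[Fe^2+] = 0.002855 / 0.03297 L = 0.0866 M.

0.0866 M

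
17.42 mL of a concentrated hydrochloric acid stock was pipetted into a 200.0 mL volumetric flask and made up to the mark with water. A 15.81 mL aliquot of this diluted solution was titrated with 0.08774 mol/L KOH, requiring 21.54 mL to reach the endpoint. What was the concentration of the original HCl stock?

n(KOH) = 0.08774 x 0.02154 = 0.001890 mol.
n(HCl) in the aliquot = 0.001890 mol.
[diluted HCl] = 0.001890 / 0.01581 = 0.1195 M.
Dilution factor = 200.0/17.42 = 11.48, so [stock] = 0.1195 x 11.48 = 1.37 M.

1.37 M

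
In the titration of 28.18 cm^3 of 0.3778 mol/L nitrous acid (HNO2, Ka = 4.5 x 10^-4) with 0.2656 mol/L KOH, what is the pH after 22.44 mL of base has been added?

3.45

Initial n(HNO2) = 0.3778 x 0.02818 = 0.01065 mol.
n(KOH) added = 0.2656 x 0.02244 = 0.005960 mol, converting that many moles of HNO2 to NO2-.
Remaining n(HNO2) = 0.004686 mol; n(NO2-) = 0.005960 mol.
By Henderson-Hasselbalch, pH = pKa + log([A^-]/[HA]) = 3.35 + log(0.005960/0.004686) = 3.35 + (+0.10) = 3.45.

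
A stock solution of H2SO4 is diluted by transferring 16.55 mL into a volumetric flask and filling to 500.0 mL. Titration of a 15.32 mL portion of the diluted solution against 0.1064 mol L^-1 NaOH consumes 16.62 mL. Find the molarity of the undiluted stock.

n(NaOH) = 0.1064 x 0.01662 = 0.001768 mol.
n(H2SO4) in the aliquot = 0.001768 x 1/2 = 0.0008842 mol.
[diluted H2SO4] = 0.0008842 / 0.01532 = 0.05771 M.
Dilution factor = 500.0/16.55 = 30.21, so [stock] = 0.05771 x 30.21 = 1.74 M.

1.74 M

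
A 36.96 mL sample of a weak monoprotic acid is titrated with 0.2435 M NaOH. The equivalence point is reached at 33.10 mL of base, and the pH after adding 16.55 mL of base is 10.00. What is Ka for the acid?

16.55 mL is half of the equivalence volume, so this is the half-equivalence point where [HA] = [A^-].
At half-equivalence pH = pKa, so pKa = 10.00.
Ka = 10^(-10.00) = 1.0 x 10^-10.

1.0 x 10^-10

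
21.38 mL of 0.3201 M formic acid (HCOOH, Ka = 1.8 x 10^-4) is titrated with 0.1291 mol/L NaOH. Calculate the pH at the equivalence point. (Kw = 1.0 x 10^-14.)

8.35

n(HCOOH) = 0.3201 x 0.02138 = 0.006844 mol; V(NaOH) at equivalence = 0.006844/0.1291 = 0.05301 L.
At equivalence all the acid is converted to HCOO-; total volume = 0.02138 + 0.05301 = 0.07439 L, so [HCOO-] = 0.006844/0.07439 = 0.09200 M.
Kb = Kw/Ka = 1.0e-14 / 1.8 x 10^-4 = 5.56e-11.
[OH^-] = sqrt(Kb x [HCOO-]) = sqrt(5.56e-11 x 0.09200) = 2.26e-6 M.
pOH = 5.65, so pH = 14.00 - 5.65 = 8.35.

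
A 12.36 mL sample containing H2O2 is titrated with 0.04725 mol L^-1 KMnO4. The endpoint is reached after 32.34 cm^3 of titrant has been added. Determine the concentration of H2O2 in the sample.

0.309 M

n(KMnO4) = 0.04725 x 0.03234 = 0.001528 mol.
From the balanced equation, 2 mol KMnO4 reacts with 5 mol H2O2, so n(H2O2) = 0.001528 x 5/2 = 0.003820 mol.
[H2O2] = 0.003820 / 0.01236 L = 0.309 M.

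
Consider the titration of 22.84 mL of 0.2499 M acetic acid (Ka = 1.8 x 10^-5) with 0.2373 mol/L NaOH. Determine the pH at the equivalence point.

8.92

n(CH3COOH) = 0.2499 x 0.02284 = 0.005708 mol; V(NaOH) at equivalence = 0.005708/0.2373 = 0.02405 L.
At equivalence all the acid is converted to CH3COO-; total volume = 0.02284 + 0.02405 = 0.04689 L, so [CH3COO-] = 0.005708/0.04689 = 0.1217 M.
Kb = Kw/Ka = 1.0e-14 / 1.8 x 10^-5 = 5.56e-10.
[OH^-] = sqrt(Kb x [CH3COO-]) = sqrt(5.56e-10 x 0.1217) = 8.22e-6 M.
pOH = 5.08, so pH = 14.00 - 5.08 = 8.92.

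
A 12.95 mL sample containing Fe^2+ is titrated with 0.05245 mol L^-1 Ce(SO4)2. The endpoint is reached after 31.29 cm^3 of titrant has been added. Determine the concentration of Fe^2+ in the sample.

n(Ce(SO4)2) = 0.05245 x 0.03129 = 0.001641 mol.
From the balanced equation, 1 mol Ce(SO4)2 reacts with 1 mol Fe^2+, so n(Fe^2+) = 0.001641 x 1/1 = 0.001641 mol.
[Fe^2+] = 0.001641 / 0.01295 L = 0.127 M.

0.127 M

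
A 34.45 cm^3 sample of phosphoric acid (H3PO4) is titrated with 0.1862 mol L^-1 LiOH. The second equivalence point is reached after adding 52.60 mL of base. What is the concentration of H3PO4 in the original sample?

n(LiOH) = 0.1862 x 0.05260 = 0.009794 mol.
At the second equivalence point, 2 mol OH^- react per mol H3PO4, so n(H3PO4) = 0.009794 / 2 = 0.004897 mol.
[H3PO4] = 0.004897 / 0.03445 L = 0.142 M.

0.142 M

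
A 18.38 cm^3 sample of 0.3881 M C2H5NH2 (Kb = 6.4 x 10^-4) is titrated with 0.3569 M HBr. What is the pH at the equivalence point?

n(C2H5NH2) = 0.3881 x 0.01838 = 0.007133 mol; V(HBr) at equivalence = 0.007133/0.3569 = 0.01999 L.
At equivalence the base is fully converted to C2H5NH3+; total volume = 0.03837 L, so [C2H5NH3+] = 0.007133/0.03837 = 0.1859 M.
Ka(C2H5NH3+) = Kw/Kb = 1.0e-14 / 6.4 x 10^-4 = 1.56e-11.
[H^+] = sqrt(Ka x [C2H5NH3+]) = sqrt(1.56e-11 x 0.1859) = 1.70e-6 M.
pH = -log(1.70e-6) = 5.77.

5.77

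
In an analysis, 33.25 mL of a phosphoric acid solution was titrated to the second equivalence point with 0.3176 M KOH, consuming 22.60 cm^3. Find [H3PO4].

n(KOH) = 0.3176 x 0.02260 = 0.007178 mol.
At the second equivalence point, 2 mol OH^- react per mol H3PO4, so n(H3PO4) = 0.007178 / 2 = 0.003589 mol.
[H3PO4] = 0.003589 / 0.03325 L = 0.108 M.

0.108 M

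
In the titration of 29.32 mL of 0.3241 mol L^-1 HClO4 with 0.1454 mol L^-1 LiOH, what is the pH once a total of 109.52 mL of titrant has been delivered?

n(acid) = 0.3241 x 0.02932 = 0.009503 mol; n(LiOH) added = 0.1454 x 0.1095 = 0.01592 mol.
Base is in excess by 0.01592 - 0.009503 = 0.006422 mol in a total volume of 0.1388 L.
[OH^-] = 0.006422/0.1388 = 0.04625 M, so pOH = 1.33 and pH = 14.00 - 1.33 = 12.67.

12.67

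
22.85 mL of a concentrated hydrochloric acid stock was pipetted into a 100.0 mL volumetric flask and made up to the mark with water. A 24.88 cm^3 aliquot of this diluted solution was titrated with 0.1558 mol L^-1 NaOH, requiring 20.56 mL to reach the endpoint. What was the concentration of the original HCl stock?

0.563 M

n(NaOH) = 0.1558 x 0.02056 = 0.003203 mol.
n(HCl) in the aliquot = 0.003203 mol.
[diluted HCl] = 0.003203 / 0.02488 = 0.1287 M.
Dilution factor = 100.0/22.85 = 4.376, so [stock] = 0.1287 x 4.376 = 0.563 M.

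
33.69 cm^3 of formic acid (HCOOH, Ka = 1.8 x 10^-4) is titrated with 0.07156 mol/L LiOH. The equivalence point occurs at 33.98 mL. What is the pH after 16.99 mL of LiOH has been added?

3.74

16.99 mL is exactly half the equivalence volume (33.98/2), i.e. the half-equivalence point.
There, n(HA) = n(A^-), so pH = pKa = -log(1.8 x 10^-4) = 3.74.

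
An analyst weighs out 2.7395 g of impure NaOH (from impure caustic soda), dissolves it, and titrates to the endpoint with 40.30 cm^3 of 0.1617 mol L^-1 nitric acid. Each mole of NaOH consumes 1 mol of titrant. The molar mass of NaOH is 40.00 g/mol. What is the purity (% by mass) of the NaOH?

n(HNO3) = 0.1617 x 0.04030 = 0.006517 mol.
n(NaOH) = 0.006517 / 1 = 0.006517 mol.
mass of NaOH = 0.006517 x 40.00 = 0.2607 g.
% purity = 0.2607 / 2.7395 x 100 = 9.51%.

9.51%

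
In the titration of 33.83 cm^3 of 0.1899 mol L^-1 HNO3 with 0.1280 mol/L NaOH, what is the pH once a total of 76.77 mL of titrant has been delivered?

n(acid) = 0.1899 x 0.03383 = 0.006424 mol; n(NaOH) added = 0.1280 x 0.07677 = 0.009827 mol.
Base is in excess by 0.009827 - 0.006424 = 0.003402 mol in a total volume of 0.1106 L.
[OH^-] = 0.003402/0.1106 = 0.03076 M, so pOH = 1.51 and pH = 14.00 - 1.51 = 12.49.

12.49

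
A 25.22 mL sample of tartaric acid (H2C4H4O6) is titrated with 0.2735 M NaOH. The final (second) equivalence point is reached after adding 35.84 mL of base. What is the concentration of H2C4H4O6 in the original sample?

n(NaOH) = 0.2735 x 0.03584 = 0.009802 mol.
At the final (second) equivalence point, 2 mol OH^- react per mol H2C4H4O6, so n(H2C4H4O6) = 0.009802 / 2 = 0.004901 mol.
[H2C4H4O6] = 0.004901 / 0.02522 L = 0.194 M.

0.194 M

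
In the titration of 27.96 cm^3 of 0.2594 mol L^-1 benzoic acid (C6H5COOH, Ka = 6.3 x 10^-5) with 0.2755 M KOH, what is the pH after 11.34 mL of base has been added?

4.08

Initial n(C6H5COOH) = 0.2594 x 0.02796 = 0.007253 mol.
n(KOH) added = 0.2755 x 0.01134 = 0.003124 mol, converting that many moles of C6H5COOH to C6H5COO-.
Remaining n(C6H5COOH) = 0.004129 mol; n(C6H5COO-) = 0.003124 mol.
By Henderson-Hasselbalch, pH = pKa + log([A^-]/[HA]) = 4.20 + log(0.003124/0.004129) = 4.20 + (-0.12) = 4.08.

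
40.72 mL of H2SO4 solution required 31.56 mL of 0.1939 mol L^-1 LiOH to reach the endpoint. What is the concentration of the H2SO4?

0.0751 M

n(LiOH) delivered = 0.1939 x 0.03156 = 0.006119 mol.
The reaction is 1 H2SO4 + 2 LiOH, so n(H2SO4) = 0.006119 x 1/2 = 0.003060 mol.
[H2SO4] = 0.003060 mol / 0.04072 L = 0.0751 M.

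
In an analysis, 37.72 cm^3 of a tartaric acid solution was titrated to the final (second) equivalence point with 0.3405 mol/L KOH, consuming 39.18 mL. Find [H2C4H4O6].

0.177 M

n(KOH) = 0.3405 x 0.03918 = 0.01334 mol.
At the final (second) equivalence point, 2 mol OH^- react per mol H2C4H4O6, so n(H2C4H4O6) = 0.01334 / 2 = 0.006670 mol.
[H2C4H4O6] = 0.006670 / 0.03772 L = 0.177 M.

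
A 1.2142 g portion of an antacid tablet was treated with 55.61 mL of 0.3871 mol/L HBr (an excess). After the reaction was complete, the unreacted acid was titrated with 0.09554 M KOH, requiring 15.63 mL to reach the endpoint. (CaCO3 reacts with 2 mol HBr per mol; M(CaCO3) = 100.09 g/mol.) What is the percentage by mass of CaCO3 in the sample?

82.6%

Total n(HBr) added = 0.3871 x 0.05561 = 0.02153 mol.
n(KOH) used = 0.09554 x 0.01563 = 0.001493 mol, which equals the excess n(HBr).
So n(HBr) consumed by the sample = 0.02153 - 0.001493 = 0.02003 mol.
n(CaCO3) = 0.02003 / 2 = 0.01002 mol.
mass CaCO3 = 0.01002 x 100.09 = 1.003 g, so %CaCO3 = 1.003/1.2142 x 100 = 82.6%.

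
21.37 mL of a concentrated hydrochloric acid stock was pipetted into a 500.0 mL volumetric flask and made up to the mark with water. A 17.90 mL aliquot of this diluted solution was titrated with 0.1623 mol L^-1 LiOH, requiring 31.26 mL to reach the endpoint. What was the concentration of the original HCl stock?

6.63 M

n(LiOH) = 0.1623 x 0.03126 = 0.005073 mol.
n(HCl) in the aliquot = 0.005073 mol.
[diluted HCl] = 0.005073 / 0.01790 = 0.2834 M.
Dilution factor = 500.0/21.37 = 23.40, so [stock] = 0.2834 x 23.40 = 6.63 M.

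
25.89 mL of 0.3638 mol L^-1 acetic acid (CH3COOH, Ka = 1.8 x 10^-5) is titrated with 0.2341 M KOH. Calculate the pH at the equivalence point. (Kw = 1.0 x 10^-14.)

8.95

n(CH3COOH) = 0.3638 x 0.02589 = 0.009419 mol; V(KOH) at equivalence = 0.009419/0.2341 = 0.04023 L.
At equivalence all the acid is converted to CH3COO-; total volume = 0.02589 + 0.04023 = 0.06612 L, so [CH3COO-] = 0.009419/0.06612 = 0.1424 M.
Kb = Kw/Ka = 1.0e-14 / 1.8 x 10^-5 = 5.56e-10.
[OH^-] = sqrt(Kb x [CH3COO-]) = sqrt(5.56e-10 x 0.1424) = 8.90e-6 M.
pOH = 5.05, so pH = 14.00 - 5.05 = 8.95.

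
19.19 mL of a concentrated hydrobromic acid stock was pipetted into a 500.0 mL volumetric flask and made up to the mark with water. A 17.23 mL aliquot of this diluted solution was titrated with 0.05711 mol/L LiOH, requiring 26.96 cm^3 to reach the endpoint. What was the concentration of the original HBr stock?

n(LiOH) = 0.05711 x 0.02696 = 0.001540 mol.
n(HBr) in the aliquot = 0.001540 mol.
[diluted HBr] = 0.001540 / 0.01723 = 0.08936 M.
Dilution factor = 500.0/19.19 = 26.06, so [stock] = 0.08936 x 26.06 = 2.33 M.

2.33 M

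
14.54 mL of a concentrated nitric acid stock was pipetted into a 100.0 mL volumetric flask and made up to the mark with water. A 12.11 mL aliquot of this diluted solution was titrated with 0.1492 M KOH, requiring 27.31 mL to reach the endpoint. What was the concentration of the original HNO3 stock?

n(KOH) = 0.1492 x 0.02731 = 0.004075 mol.
n(HNO3) in the aliquot = 0.004075 mol.
[diluted HNO3] = 0.004075 / 0.01211 = 0.3365 M.
Dilution factor = 100.0/14.54 = 6.878, so [stock] = 0.3365 x 6.878 = 2.31 M.

2.31 M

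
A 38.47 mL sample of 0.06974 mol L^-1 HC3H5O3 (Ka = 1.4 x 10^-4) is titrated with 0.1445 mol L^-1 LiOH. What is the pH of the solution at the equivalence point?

n(HC3H5O3) = 0.06974 x 0.03847 = 0.002683 mol; V(LiOH) at equivalence = 0.002683/0.1445 = 0.01857 L.
At equivalence all the acid is converted to C3H5O3-; total volume = 0.03847 + 0.01857 = 0.05704 L, so [C3H5O3-] = 0.002683/0.05704 = 0.04704 M.
Kb = Kw/Ka = 1.0e-14 / 1.4 x 10^-4 = 7.14e-11.
[OH^-] = sqrt(Kb x [C3H5O3-]) = sqrt(7.14e-11 x 0.04704) = 1.83e-6 M.
pOH = 5.74, so pH = 14.00 - 5.74 = 8.26.

8.26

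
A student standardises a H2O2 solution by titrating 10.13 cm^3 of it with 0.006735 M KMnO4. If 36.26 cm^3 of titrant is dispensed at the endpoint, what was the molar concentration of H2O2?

n(KMnO4) = 0.006735 x 0.03626 = 0.0002442 mol.
From the balanced equation, 2 mol KMnO4 reacts with 5 mol H2O2, so n(H2O2) = 0.0002442 x 5/2 = 0.0006105 mol.
[H2O2] = 0.0006105 / 0.01013 L = 0.0603 M.

0.0603 M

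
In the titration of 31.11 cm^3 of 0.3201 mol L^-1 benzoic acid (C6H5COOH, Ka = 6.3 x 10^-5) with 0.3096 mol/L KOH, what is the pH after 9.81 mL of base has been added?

3.84

Initial n(C6H5COOH) = 0.3201 x 0.03111 = 0.009958 mol.
n(KOH) added = 0.3096 x 0.009810 = 0.003037 mol, converting that many moles of C6H5COOH to C6H5COO-.
Remaining n(C6H5COOH) = 0.006921 mol; n(C6H5COO-) = 0.003037 mol.
By Henderson-Hasselbalch, pH = pKa + log([A^-]/[HA]) = 4.20 + log(0.003037/0.006921) = 4.20 + (-0.36) = 3.84.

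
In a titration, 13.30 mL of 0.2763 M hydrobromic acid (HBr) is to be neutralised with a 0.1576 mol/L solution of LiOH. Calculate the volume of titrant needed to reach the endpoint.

23.3 mL

n(HBr) = 0.2763 mol/L x 0.01330 L = 0.003675 mol.
At equivalence n(LiOH) = n(HBr) = 0.003675 mol.
V(LiOH) = 0.003675 / 0.1576 = 0.02332 L = 23.3 mL.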